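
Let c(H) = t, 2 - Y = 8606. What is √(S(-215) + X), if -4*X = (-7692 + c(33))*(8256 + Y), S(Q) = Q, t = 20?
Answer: I*√667679 ≈ 817.12*I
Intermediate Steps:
Y = -8604 (Y = 2 - 1*8606 = 2 - 8606 = -8604)
c(H) = 20
X = -667464 (X = -(-7692 + 20)*(8256 - 8604)/4 = -(-1918)*(-348) = -¼*2669856 = -667464)
√(S(-215) + X) = √(-215 - 667464) = √(-667679) = I*√667679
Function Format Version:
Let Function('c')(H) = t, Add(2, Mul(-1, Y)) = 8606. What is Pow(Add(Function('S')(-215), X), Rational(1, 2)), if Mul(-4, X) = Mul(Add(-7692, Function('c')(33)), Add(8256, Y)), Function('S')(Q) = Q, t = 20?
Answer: Mul(I, Pow(667679, Rational(1, 2))) ≈ Mul(817.12, I)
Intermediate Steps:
Y = -8604 (Y = Add(2, Mul(-1, 8606)) = Add(2, -8606) = -8604)
Function('c')(H) = 20
X = -667464 (X = Mul(Rational(-1, 4), Mul(Add(-7692, 20), Add(8256, -8604))) = Mul(Rational(-1, 4), Mul(-7672, -348)) = Mul(Rational(-1, 4), 2669856) = -667464)
Pow(Add(Function('S')(-215), X), Rational(1, 2)) = Pow(Add(-215, -667464), Rational(1, 2)) = Pow(-667679, Rational(1, 2)) = Mul(I, Pow(667679, Rational(1, 2)))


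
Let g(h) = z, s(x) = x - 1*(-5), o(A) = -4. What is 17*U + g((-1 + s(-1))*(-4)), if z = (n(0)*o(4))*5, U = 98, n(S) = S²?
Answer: 1666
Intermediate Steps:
s(x) = 5 + x (s(x) = x + 5 = 5 + x)
z = 0 (z = (0²*(-4))*5 = (0*(-4))*5 = 0*5 = 0)
g(h) = 0
17*U + g((-1 + s(-1))*(-4)) = 17*98 + 0 = 1666 + 0 = 1666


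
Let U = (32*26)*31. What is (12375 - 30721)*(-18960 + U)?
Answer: -125339872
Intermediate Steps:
U = 25792 (U = 832*31 = 25792)
(12375 - 30721)*(-18960 + U) = (12375 - 30721)*(-18960 + 25792) = -18346*6832 = -125339872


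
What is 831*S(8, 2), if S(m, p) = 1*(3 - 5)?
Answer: -1662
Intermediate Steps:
S(m, p) = -2 (S(m, p) = 1*(-2) = -2)
831*S(8, 2) = 831*(-2) = -1662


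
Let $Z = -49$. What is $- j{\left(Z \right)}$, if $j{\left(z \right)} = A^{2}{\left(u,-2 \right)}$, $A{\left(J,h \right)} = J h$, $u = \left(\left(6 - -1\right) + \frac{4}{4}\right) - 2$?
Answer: $-144$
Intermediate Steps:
$u = 6$ ($u = \left(\left(6 + 1\right) + 4 \cdot \frac{1}{4}\right) - 2 = \left(7 + 1\right) - 2 = 8 - 2 = 6$)
$j{\left(z \right)} = 144$ ($j{\left(z \right)} = \left(6 \left(-2\right)\right)^{2} = \left(-12\right)^{2} = 144$)
$- j{\left(Z \right)} = \left(-1\right) 144 = -144$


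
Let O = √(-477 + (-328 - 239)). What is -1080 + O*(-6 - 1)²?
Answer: -1080 + 294*I*√29 ≈ -1080.0 + 1583.2*I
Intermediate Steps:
O = 6*I*√29 (O = √(-477 - 567) = √(-1044) = 6*I*√29 ≈ 32.311*I)
-1080 + O*(-6 - 1)² = -1080 + (6*I*√29)*(-6 - 1)² = -1080 + (6*I*√29)*(-7)² = -1080 + (6*I*√29)*49 = -1080 + 294*I*√29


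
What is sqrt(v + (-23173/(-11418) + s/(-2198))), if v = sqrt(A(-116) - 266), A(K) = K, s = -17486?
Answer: sqrt(32086648382118 + 3213507975876*I*sqrt(382))/1792626 ≈ 3.9958 + 2.4457*I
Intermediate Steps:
v = I*sqrt(382) (v = sqrt(-116 - 266) = sqrt(-382) = I*sqrt(382) ≈ 19.545*I)
sqrt(v + (-23173/(-11418) + s/(-2198))) = sqrt(I*sqrt(382) + (-23173/(-11418) - 17486/(-2198))) = sqrt(I*sqrt(382) + (-23173*(-1/11418) - 17486*(-1/2198))) = sqrt(I*sqrt(382) + (23173/11418 + 1249/157)) = sqrt(I*sqrt(382) + 17899243/1792626) = sqrt(17899243/1792626 + I*sqrt(382))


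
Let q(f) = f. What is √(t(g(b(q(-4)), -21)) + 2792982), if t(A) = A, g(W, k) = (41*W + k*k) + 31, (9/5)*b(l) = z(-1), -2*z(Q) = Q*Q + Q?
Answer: √2793454 ≈ 1671.4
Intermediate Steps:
z(Q) = -Q/2 - Q²/2 (z(Q) = -(Q*Q + Q)/2 = -(Q² + Q)/2 = -(Q + Q²)/2 = -Q/2 - Q²/2)
b(l) = 0 (b(l) = 5*(-½*(-1)*(1 - 1))/9 = 5*(-½*(-1)*0)/9 = (5/9)*0 = 0)
g(W, k) = 31 + k² + 41*W (g(W, k) = (41*W + k²) + 31 = (k² + 41*W) + 31 = 31 + k² + 41*W)
√(t(g(b(q(-4)), -21)) + 2792982) = √((31 + (-21)² + 41*0) + 2792982) = √((31 + 441 + 0) + 2792982) = √(472 + 2792982) = √2793454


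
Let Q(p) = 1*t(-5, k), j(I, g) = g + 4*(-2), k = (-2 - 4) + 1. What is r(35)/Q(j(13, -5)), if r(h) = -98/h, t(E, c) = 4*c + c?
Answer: 14/125 ≈ 0.11200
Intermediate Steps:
k = -5 (k = -6 + 1 = -5)
t(E, c) = 5*c
j(I, g) = -8 + g (j(I, g) = g - 8 = -8 + g)
Q(p) = -25 (Q(p) = 1*(5*(-5)) = 1*(-25) = -25)
r(35)/Q(j(13, -5)) = -98/35/(-25) = -98*1/35*(-1/25) = -14/5*(-1/25) = 14/125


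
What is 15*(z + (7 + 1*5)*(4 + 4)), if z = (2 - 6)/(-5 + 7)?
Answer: 1410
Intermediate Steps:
z = -2 (z = -4/2 = -4*½ = -2)
15*(z + (7 + 1*5)*(4 + 4)) = 15*(-2 + (7 + 1*5)*(4 + 4)) = 15*(-2 + (7 + 5)*8) = 15*(-2 + 12*8) = 15*(-2 + 96) = 15*94 = 1410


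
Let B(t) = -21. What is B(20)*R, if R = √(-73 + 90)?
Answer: -21*√17 ≈ -86.585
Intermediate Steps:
R = √17 ≈ 4.1231
B(20)*R = -21*√17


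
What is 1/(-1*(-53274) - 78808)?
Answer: -1/25534 ≈ -3.9163e-5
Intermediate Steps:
1/(-1*(-53274) - 78808) = 1/(53274 - 78808) = 1/(-25534) = -1/25534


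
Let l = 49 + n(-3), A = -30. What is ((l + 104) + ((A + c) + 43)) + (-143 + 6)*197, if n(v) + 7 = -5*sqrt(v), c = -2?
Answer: -26832 - 5*I*sqrt(3) ≈ -26832.0 - 8.6602*I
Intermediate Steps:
n(v) = -7 - 5*sqrt(v)
l = 42 - 5*I*sqrt(3) (l = 49 + (-7 - 5*I*sqrt(3)) = 42 - 5*I*sqrt(3) ≈ 42.0 - 8.6602*I)
((l + 104) + ((A + c) + 43)) + (-143 + 6)*197 = (((42 - 5*I*sqrt(3)) + 104) + ((-30 - 2) + 43)) + (-143 + 6)*197 = ((146 - 5*I*sqrt(3)) + (-32 + 43)) - 137*197 = ((146 - 5*I*sqrt(3)) + 11) - 26989 = (157 - 5*I*sqrt(3)) - 26989 = -26832 - 5*I*sqrt(3)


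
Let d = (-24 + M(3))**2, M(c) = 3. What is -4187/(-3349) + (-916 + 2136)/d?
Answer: 5932247/1476909 ≈ 4.0167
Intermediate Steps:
d = 441 (d = (-24 + 3)**2 = (-21)**2 = 441)
-4187/(-3349) + (-916 + 2136)/d = -4187/(-3349) + (-916 + 2136)/441 = -4187*(-1/3349) + 1220*(1/441) = 4187/3349 + 1220/441 = 5932247/1476909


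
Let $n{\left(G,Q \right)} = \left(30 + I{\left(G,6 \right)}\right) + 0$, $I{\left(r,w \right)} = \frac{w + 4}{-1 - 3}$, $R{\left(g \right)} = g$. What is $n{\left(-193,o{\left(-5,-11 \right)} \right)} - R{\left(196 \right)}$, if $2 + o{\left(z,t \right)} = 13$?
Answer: $- \frac{337}{2} \approx -168.5$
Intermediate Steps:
$I{\left(r,w \right)} = -1 - \frac{w}{4}$ ($I{\left(r,w \right)} = \frac{4 + w}{-4} = \left(4 + w\right) \left(- \frac{1}{4}\right) = -1 - \frac{w}{4}$)
$o{\left(z,t \right)} = 11$ ($o{\left(z,t \right)} = -2 + 13 = 11$)
$n{\left(G,Q \right)} = \frac{55}{2}$ ($n{\left(G,Q \right)} = \left(30 - \frac{5}{2}\right) + 0 = \frac{55}{2} + 0 = \frac{55}{2}$)
$n{\left(-193,o{\left(-5,-11 \right)} \right)} - R{\left(196 \right)} = \frac{55}{2} - 196 = - \frac{337}{2}$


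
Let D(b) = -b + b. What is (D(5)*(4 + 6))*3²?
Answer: 0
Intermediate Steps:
D(b) = 0
(D(5)*(4 + 6))*3² = (0*(4 + 6))*3² = (0*10)*9 = 0*9 = 0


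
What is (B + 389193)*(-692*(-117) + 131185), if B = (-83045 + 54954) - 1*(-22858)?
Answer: 81456730040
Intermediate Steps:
B = -5233 (B = -28091 + 22858 = -5233)
(B + 389193)*(-692*(-117) + 131185) = (-5233 + 389193)*(-692*(-117) + 131185) = 383960*(80964 + 131185) = 383960*212149 = 81456730040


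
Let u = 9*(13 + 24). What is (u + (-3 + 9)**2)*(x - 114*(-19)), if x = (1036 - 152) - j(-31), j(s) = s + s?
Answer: 1148328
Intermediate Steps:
u = 333 (u = 9*37 = 333)
j(s) = 2*s
x = 946 (x = (1036 - 152) - 2*(-31) = 884 - 1*(-62) = 884 + 62 = 946)
(u + (-3 + 9)**2)*(x - 114*(-19)) = (333 + (-3 + 9)**2)*(946 - 114*(-19)) = (333 + 6**2)*(946 + 2166) = (333 + 36)*3112 = 369*3112 = 1148328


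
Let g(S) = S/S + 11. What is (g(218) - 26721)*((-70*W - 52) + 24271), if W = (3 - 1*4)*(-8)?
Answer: -631908231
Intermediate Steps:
g(S) = 12 (g(S) = 1 + 11 = 12)
W = 8 (W = (3 - 4)*(-8) = -1*(-8) = 8)
(g(218) - 26721)*((-70*W - 52) + 24271) = (12 - 26721)*((-70*8 - 52) + 24271) = -26709*((-560 - 52) + 24271) = -26709*(-612 + 24271) = -26709*23659 = -631908231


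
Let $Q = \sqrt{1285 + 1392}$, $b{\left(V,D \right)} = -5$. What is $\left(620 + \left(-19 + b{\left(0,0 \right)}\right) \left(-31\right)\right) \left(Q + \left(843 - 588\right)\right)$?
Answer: $347820 + 1364 \sqrt{2677} \approx 4.1839 \cdot 10^{5}$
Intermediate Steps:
$Q = \sqrt{2677} \approx 51.74$
$\left(620 + \left(-19 + b{\left(0,0 \right)}\right) \left(-31\right)\right) \left(Q + \left(843 - 588\right)\right) = \left(620 + \left(-19 - 5\right) \left(-31\right)\right) \left(\sqrt{2677} + \left(843 - 588\right)\right) = \left(620 - -744\right) \left(\sqrt{2677} + 255\right) = \left(620 + 744\right) \left(255 + \sqrt{2677}\right) = 1364 \left(255 + \sqrt{2677}\right) = 347820 + 1364 \sqrt{2677}$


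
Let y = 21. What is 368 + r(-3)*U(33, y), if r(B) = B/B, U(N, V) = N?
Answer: 401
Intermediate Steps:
r(B) = 1
368 + r(-3)*U(33, y) = 368 + 1*33 = 368 + 33 = 401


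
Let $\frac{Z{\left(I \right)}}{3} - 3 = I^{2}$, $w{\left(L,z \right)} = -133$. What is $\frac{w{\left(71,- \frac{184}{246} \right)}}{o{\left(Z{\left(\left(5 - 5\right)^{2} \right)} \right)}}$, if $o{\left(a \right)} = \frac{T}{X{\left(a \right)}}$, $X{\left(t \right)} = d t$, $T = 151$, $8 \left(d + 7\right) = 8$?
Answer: $\frac{7182}{151} \approx 47.563$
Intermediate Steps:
$d = -6$ ($d = -7 + \frac{1}{8} \cdot 8 = -7 + 1 = -6$)
$X{\left(t \right)} = - 6 t$
$Z{\left(I \right)} = 9 + 3 I^{2}$
$o{\left(a \right)} = - \frac{151}{6 a}$ ($o{\left(a \right)} = \frac{151}{\left(-6\right) a} = 151 \left(- \frac{1}{6 a}\right) = - \frac{151}{6 a}$)
$\frac{w{\left(71,- \frac{184}{246} \right)}}{o{\left(Z{\left(\left(5 - 5\right)^{2} \right)} \right)}} = - \frac{133}{\left(- \frac{151}{6}\right) \frac{1}{9 + 3 \left(\left(5 - 5\right)^{2}\right)^{2}}} = - \frac{133}{\left(- \frac{151}{6}\right) \frac{1}{9 + 3 \left(0^{2}\right)^{2}}} = - \frac{133}{\left(- \frac{151}{6}\right) \frac{1}{9 + 3 \cdot 0^{2}}} = - \frac{133}{\left(- \frac{151}{6}\right) \frac{1}{9 + 3 \cdot 0}} = - \frac{133}{\left(- \frac{151}{6}\right) \frac{1}{9 + 0}} = - \frac{133}{\left(- \frac{151}{6}\right) \frac{1}{9}} = - \frac{133}{- \frac{151}{54}} = \left(-133\right) \left(- \frac{54}{151}\right) = \frac{7182}{151}$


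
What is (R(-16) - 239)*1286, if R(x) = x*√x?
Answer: -307354 - 82304*I ≈ -3.0735e+5 - 82304.0*I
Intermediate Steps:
R(x) = x^(3/2)
(R(-16) - 239)*1286 = ((-16)^(3/2) - 239)*1286 = (-64*I - 239)*1286 = (-239 - 64*I)*1286 = -307354 - 82304*I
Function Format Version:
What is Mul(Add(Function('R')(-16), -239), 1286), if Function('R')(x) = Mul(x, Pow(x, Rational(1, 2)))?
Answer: Add(-307354, Mul(-82304, I)) ≈ Add(-3.0735e+5, Mul(-82304., I))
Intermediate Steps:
Function('R')(x) = Pow(x, Rational(3, 2))
Mul(Add(Function('R')(-16), -239), 1286) = Mul(Add(Pow(-16, Rational(3, 2)), -239), 1286) = Mul(Add(Mul(-64, I), -239), 1286) = Mul(Add(-239, Mul(-64, I)), 1286) = Add(-307354, Mul(-82304, I))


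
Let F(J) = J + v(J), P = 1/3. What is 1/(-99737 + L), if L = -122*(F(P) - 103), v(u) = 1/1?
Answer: -3/262001 ≈ -1.1450e-5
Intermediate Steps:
v(u) = 1
P = ⅓ ≈ 0.33333
F(J) = 1 + J (F(J) = J + 1 = 1 + J)
L = 37210/3 (L = -122*((1 + ⅓) - 103) = -122*(4/3 - 103) = -122*(-305/3) = 37210/3 ≈ 12403.)
1/(-99737 + L) = 1/(-99737 + 37210/3) = 1/(-262001/3) = -3/262001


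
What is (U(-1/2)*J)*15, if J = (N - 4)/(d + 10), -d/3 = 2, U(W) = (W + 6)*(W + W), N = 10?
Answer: -495/4 ≈ -123.75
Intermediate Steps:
U(W) = 2*W*(6 + W) (U(W) = (6 + W)*(2*W) = 2*W*(6 + W))
d = -6 (d = -3*2 = -6)
J = 3/2 (J = (10 - 4)/(-6 + 10) = 6/4 = 6*(¼) = 3/2 ≈ 1.5000)
(U(-1/2)*J)*15 = ((2*(-1/2)*(6 - 1/2))*(3/2))*15 = ((2*(-1*½)*(6 - 1*½))*(3/2))*15 = ((2*(-½)*(6 - ½))*(3/2))*15 = ((2*(-½)*(11/2))*(3/2))*15 = -11/2*3/2*15 = -33/4*15 = -495/4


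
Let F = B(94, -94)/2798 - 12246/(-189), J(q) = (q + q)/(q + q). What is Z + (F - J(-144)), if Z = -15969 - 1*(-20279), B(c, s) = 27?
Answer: 770987803/176274 ≈ 4373.8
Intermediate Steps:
J(q) = 1 (J(q) = (2*q)/((2*q)) = (2*q)*(1/(2*q)) = 1)
Z = 4310 (Z = -15969 + 20279 = 4310)
F = 11423137/176274 (F = 27/2798 - 12246/(-189) = 27*(1/2798) - 12246*(-1/189) = 27/2798 + 4082/63 = 11423137/176274 ≈ 64.803)
Z + (F - J(-144)) = 4310 + (11423137/176274 - 1*1) = 4310 + (11423137/176274 - 1) = 4310 + 11246863/176274 = 770987803/176274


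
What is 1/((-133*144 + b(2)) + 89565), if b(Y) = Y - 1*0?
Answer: 1/70415 ≈ 1.4202e-5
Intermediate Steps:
b(Y) = Y (b(Y) = Y + 0 = Y)
1/((-133*144 + b(2)) + 89565) = 1/((-133*144 + 2) + 89565) = 1/((-19152 + 2) + 89565) = 1/(-19150 + 89565) = 1/70415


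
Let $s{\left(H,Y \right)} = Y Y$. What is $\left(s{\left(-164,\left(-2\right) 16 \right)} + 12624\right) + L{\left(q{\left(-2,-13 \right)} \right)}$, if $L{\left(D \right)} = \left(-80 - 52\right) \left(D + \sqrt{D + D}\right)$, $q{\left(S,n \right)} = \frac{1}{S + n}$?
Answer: $\frac{68284}{5} - \frac{44 i \sqrt{30}}{5} \approx 13657.0 - 48.2 i$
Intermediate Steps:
$s{\left(H,Y \right)} = Y^{2}$
$L{\left(D \right)} = - 132 D - 132 \sqrt{2} \sqrt{D}$ ($L{\left(D \right)} = - 132 \left(D + \sqrt{2 D}\right) = - 132 \left(D + \sqrt{2} \sqrt{D}\right) = - 132 D - 132 \sqrt{2} \sqrt{D}$)
$\left(s{\left(-164,\left(-2\right) 16 \right)} + 12624\right) + L{\left(q{\left(-2,-13 \right)} \right)} = \left(\left(\left(-2\right) 16\right)^{2} + 12624\right) - \left(\frac{132}{-2 - 13} + 132 \sqrt{2} \sqrt{\frac{1}{-2 - 13}}\right) = \left(\left(-32\right)^{2} + 12624\right) - \left(- \frac{44}{5} + 132 \sqrt{2} \sqrt{\frac{1}{-15}}\right) = \left(1024 + 12624\right) - \left(- \frac{44}{5} + 132 \sqrt{2} \sqrt{- \frac{1}{15}}\right) = 13648 + \left(\frac{44}{5} - 132 \sqrt{2} \frac{i \sqrt{15}}{15}\right) = 13648 + \left(\frac{44}{5} - \frac{44 i \sqrt{30}}{5}\right) = \frac{68284}{5} - \frac{44 i \sqrt{30}}{5}$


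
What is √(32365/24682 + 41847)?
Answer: √25494038268958/24682 ≈ 204.57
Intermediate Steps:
√(32365/24682 + 41847) = √(1032900019/24682) = √25494038268958/24682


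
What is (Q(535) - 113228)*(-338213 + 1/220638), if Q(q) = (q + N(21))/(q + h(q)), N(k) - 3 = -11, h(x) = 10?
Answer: 4604868560912285569/120247710 ≈ 3.8295e+10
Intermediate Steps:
N(k) = -8 (N(k) = 3 - 11 = -8)
Q(q) = (-8 + q)/(10 + q) (Q(q) = (q - 8)/(q + 10) = (-8 + q)/(10 + q))
(Q(535) - 113228)*(-338213 + 1/220638) = ((-8 + 535)/(10 + 535) - 113228)*(-338213 + 1/220638) = (527/545 - 113228)*(-338213 + 1/220638) = ((1/545)*527 - 113228)*(-74622639893/220638) = (527/545 - 113228)*(-74622639893/220638) = -61708733/545*(-74622639893/220638) = 4604868560912285569/120247710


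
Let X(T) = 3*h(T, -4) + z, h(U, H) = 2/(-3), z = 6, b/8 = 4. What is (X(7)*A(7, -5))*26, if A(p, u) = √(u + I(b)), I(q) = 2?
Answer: 104*I*√3 ≈ 180.13*I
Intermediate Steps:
b = 32 (b = 8*4 = 32)
h(U, H) = -⅔ (h(U, H) = 2*(-⅓) = -⅔)
A(p, u) = √(2 + u) (A(p, u) = √(u + 2) = √(2 + u))
X(T) = 4 (X(T) = 3*(-⅔) + 6 = -2 + 6 = 4)
(X(7)*A(7, -5))*26 = (4*√(2 - 5))*26 = (4*√(-3))*26 = (4*(I*√3))*26 = (4*I*√3)*26 = 104*I*√3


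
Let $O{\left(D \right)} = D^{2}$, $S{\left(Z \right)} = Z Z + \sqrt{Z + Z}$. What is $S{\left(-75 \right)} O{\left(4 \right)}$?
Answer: $90000 + 80 i \sqrt{6} \approx 90000.0 + 195.96 i$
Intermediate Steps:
$S{\left(Z \right)} = Z^{2} + \sqrt{2} \sqrt{Z}$ ($S{\left(Z \right)} = Z^{2} + \sqrt{2 Z} = Z^{2} + \sqrt{2} \sqrt{Z}$)
$S{\left(-75 \right)} O{\left(4 \right)} = \left(\left(-75\right)^{2} + \sqrt{2} \sqrt{-75}\right) 4^{2} = \left(5625 + \sqrt{2} \cdot 5 i \sqrt{3}\right) 16 = \left(5625 + 5 i \sqrt{6}\right) 16 = 90000 + 80 i \sqrt{6}$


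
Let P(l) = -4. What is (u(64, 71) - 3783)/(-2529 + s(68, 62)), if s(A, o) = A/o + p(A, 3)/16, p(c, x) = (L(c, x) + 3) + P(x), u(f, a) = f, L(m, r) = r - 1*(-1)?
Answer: 1844624/1253747 ≈ 1.4713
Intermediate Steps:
L(m, r) = 1 + r (L(m, r) = r + 1 = 1 + r)
p(c, x) = x (p(c, x) = ((1 + x) + 3) - 4 = (4 + x) - 4 = x)
s(A, o) = 3/16 + A/o (s(A, o) = A/o + 3/16 = 3/16 + A/o)
(u(64, 71) - 3783)/(-2529 + s(68, 62)) = (64 - 3783)/(-2529 + (3/16 + 68/62)) = -3719/(-2529 + (3/16 + 68*(1/62))) = -3719/(-2529 + (3/16 + 34/31)) = -3719/(-2529 + 637/496) = -3719/(-1253747/496) = -3719*(-496/1253747) = 1844624/1253747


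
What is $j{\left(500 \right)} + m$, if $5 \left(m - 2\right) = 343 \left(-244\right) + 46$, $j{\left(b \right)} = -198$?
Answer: $- \frac{84626}{5} \approx -16925.0$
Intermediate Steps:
$m = - \frac{83636}{5}$ ($m = 2 + \frac{343 \left(-244\right) + 46}{5} = 2 + \frac{-83692 + 46}{5} = 2 + \frac{1}{5} \left(-83646\right) = 2 - \frac{83646}{5} = - \frac{83636}{5} \approx -16727.0$)
$j{\left(500 \right)} + m = -198 - \frac{83636}{5} = - \frac{84626}{5}$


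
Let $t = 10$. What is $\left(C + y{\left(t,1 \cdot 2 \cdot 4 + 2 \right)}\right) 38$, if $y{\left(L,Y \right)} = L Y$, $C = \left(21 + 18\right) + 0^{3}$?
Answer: $5282$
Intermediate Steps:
$C = 39$ ($C = 39 + 0 = 39$)
$\left(C + y{\left(t,1 \cdot 2 \cdot 4 + 2 \right)}\right) 38 = \left(39 + 10 \left(1 \cdot 2 \cdot 4 + 2\right)\right) 38 = \left(39 + 10 \left(2 \cdot 4 + 2\right)\right) 38 = \left(39 + 10 \left(8 + 2\right)\right) 38 = \left(39 + 10 \cdot 10\right) 38 = \left(39 + 100\right) 38 = 139 \cdot 38 = 5282$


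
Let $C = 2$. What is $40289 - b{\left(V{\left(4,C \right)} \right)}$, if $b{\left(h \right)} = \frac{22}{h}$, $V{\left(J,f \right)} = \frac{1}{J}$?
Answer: $40201$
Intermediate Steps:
$40289 - b{\left(V{\left(4,C \right)} \right)} = 40289 - \frac{22}{\frac{1}{4}} = 40289 - 22 \frac{1}{\frac{1}{4}} = 40289 - 22 \cdot 4 = 40289 - 88 = 40201$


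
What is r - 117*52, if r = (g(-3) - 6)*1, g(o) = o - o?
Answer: -6090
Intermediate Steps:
g(o) = 0
r = -6 (r = (0 - 6)*1 = -6*1 = -6)
r - 117*52 = -6 - 117*52 = -6 - 6084 = -6090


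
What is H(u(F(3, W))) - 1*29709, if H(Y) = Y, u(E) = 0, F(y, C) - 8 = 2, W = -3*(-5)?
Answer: -29709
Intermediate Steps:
W = 15
F(y, C) = 10 (F(y, C) = 8 + 2 = 10)
H(u(F(3, W))) - 1*29709 = 0 - 1*29709 = 0 - 29709 = -29709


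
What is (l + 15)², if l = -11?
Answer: 16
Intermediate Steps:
(l + 15)² = (-11 + 15)² = 4² = 16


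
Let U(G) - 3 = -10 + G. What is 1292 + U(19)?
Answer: 1304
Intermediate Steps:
U(G) = -7 + G (U(G) = 3 + (-10 + G) = -7 + G)
1292 + U(19) = 1292 + (-7 + 19) = 1292 + 12 = 1304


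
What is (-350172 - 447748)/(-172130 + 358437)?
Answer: -797920/186307 ≈ -4.2828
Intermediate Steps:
(-350172 - 447748)/(-172130 + 358437) = -797920/186307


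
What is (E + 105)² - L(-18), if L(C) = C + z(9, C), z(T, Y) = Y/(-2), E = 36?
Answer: 19890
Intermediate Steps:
z(T, Y) = -Y/2 (z(T, Y) = Y*(-½) = -Y/2)
L(C) = C/2 (L(C) = C - C/2 = C/2)
(E + 105)² - L(-18) = (36 + 105)² - (-18)/2 = 141² - 1*(-9) = 19881 + 9 = 19890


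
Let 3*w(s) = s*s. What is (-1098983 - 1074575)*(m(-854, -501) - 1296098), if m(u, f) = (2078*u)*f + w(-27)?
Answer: -1929651660855406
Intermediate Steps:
w(s) = s²/3 (w(s) = (s*s)/3 = s²/3)
m(u, f) = 243 + 2078*f*u (m(u, f) = (2078*u)*f + (⅓)*(-27)² = 2078*f*u + (⅓)*729 = 2078*f*u + 243 = 243 + 2078*f*u)
(-1098983 - 1074575)*(m(-854, -501) - 1296098) = (-1098983 - 1074575)*((243 + 2078*(-501)*(-854)) - 1296098) = -2173558*((243 + 889080612) - 1296098) = -2173558*(889080855 - 1296098) = -2173558*887784757 = -1929651660855406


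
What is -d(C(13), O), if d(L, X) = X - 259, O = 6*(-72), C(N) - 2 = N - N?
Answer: 691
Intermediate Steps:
C(N) = 2 (C(N) = 2 + (N - N) = 2 + 0 = 2)
O = -432
d(L, X) = -259 + X
-d(C(13), O) = -(-259 - 432) = -1*(-691) = 691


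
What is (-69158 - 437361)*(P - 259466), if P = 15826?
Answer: 123408289160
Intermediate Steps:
(-69158 - 437361)*(P - 259466) = (-69158 - 437361)*(15826 - 259466) = -506519*(-243640) = 123408289160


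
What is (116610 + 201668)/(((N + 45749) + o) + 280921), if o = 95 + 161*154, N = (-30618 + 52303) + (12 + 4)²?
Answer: 159139/186750 ≈ 0.85215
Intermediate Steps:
N = 21941 (N = 21685 + 16² = 21685 + 256 = 21941)
o = 24889 (o = 95 + 24794 = 24889)
(116610 + 201668)/(((N + 45749) + o) + 280921) = (116610 + 201668)/(((21941 + 45749) + 24889) + 280921) = 318278/((67690 + 24889) + 280921) = 318278/(92579 + 280921) = 318278/373500 = 318278*(1/373500) = 159139/186750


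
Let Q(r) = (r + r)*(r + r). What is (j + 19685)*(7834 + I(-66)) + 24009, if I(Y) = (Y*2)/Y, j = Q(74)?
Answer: 325915413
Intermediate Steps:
Q(r) = 4*r² (Q(r) = (2*r)*(2*r) = 4*r²)
j = 21904 (j = 4*74² = 4*5476 = 21904)
I(Y) = 2 (I(Y) = (2*Y)/Y = 2)
(j + 19685)*(7834 + I(-66)) + 24009 = (21904 + 19685)*(7834 + 2) + 24009 = 41589*7836 + 24009 = 325891404 + 24009 = 325915413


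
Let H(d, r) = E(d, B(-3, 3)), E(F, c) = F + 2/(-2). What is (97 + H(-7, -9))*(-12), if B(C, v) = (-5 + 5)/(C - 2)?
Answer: -1068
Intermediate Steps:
B(C, v) = 0 (B(C, v) = 0/(-2 + C) = 0)
E(F, c) = -1 + F (E(F, c) = F + 2*(-½) = F - 1 = -1 + F)
H(d, r) = -1 + d
(97 + H(-7, -9))*(-12) = (97 + (-1 - 7))*(-12) = (97 - 8)*(-12) = 89*(-12) = -1068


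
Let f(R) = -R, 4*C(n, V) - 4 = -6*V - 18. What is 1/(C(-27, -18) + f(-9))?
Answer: 2/65 ≈ 0.030769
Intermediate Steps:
C(n, V) = -7/2 - 3*V/2 (C(n, V) = 1 + (-6*V - 18)/4 = 1 + (-18 - 6*V)/4 = 1 + (-9/2 - 3*V/2) = -7/2 - 3*V/2)
1/(C(-27, -18) + f(-9)) = 1/((-7/2 - 3/2*(-18)) - 1*(-9)) = 1/((-7/2 + 27) + 9) = 1/(47/2 + 9) = 1/(65/2) = 2/65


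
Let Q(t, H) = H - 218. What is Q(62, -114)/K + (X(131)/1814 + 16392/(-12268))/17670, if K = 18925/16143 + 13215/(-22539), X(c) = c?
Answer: -20833861916665003297/36774127892992740 ≈ -566.54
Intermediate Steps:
K = 71073610/121282359 (K = 18925*(1/16143) + 13215*(-1/22539) = 18925/16143 - 4405/7513 = 71073610/121282359 ≈ 0.58602)
Q(t, H) = -218 + H
Q(62, -114)/K + (X(131)/1814 + 16392/(-12268))/17670 = (-218 - 114)/(71073610/121282359) + (131/1814 + 16392/(-12268))/17670 = -332*121282359/71073610 + (131*(1/1814) + 16392*(-1/12268))*(1/17670) = -20132871594/35536805 + (131/1814 - 4098/3067)*(1/17670) = -20132871594/35536805 - 7031995/5563538*1/17670 = -20132871594/35536805 - 74021/1034818068 = -20833861916665003297/36774127892992740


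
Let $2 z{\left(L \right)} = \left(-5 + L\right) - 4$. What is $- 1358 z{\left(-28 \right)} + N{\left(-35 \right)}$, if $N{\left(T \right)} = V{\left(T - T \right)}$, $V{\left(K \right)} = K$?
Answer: $25123$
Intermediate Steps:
$N{\left(T \right)} = 0$ ($N{\left(T \right)} = T - T = 0$)
$z{\left(L \right)} = - \frac{9}{2} + \frac{L}{2}$ ($z{\left(L \right)} = \frac{\left(-5 + L\right) - 4}{2} = \frac{-9 + L}{2} = - \frac{9}{2} + \frac{L}{2}$)
$- 1358 z{\left(-28 \right)} + N{\left(-35 \right)} = - 1358 \left(- \frac{9}{2} + \frac{1}{2} \left(-28\right)\right) + 0 = - 1358 \left(- \frac{9}{2} - 14\right) + 0 = \left(-1358\right) \left(- \frac{37}{2}\right) + 0 = 25123 + 0 = 25123$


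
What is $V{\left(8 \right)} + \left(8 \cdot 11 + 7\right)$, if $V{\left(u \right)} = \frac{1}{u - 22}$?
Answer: $\frac{1329}{14} \approx 94.929$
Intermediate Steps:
$V{\left(u \right)} = \frac{1}{-22 + u}$
$V{\left(8 \right)} + \left(8 \cdot 11 + 7\right) = \frac{1}{-22 + 8} + \left(8 \cdot 11 + 7\right) = \frac{1}{-14} + \left(88 + 7\right) = - \frac{1}{14} + 95 = \frac{1329}{14}$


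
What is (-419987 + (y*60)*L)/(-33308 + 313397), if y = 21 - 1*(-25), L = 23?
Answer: -356507/280089 ≈ -1.2728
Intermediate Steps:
y = 46 (y = 21 + 25 = 46)
(-419987 + (y*60)*L)/(-33308 + 313397) = (-419987 + (46*60)*23)/(-33308 + 313397) = (-419987 + 2760*23)/280089 = (-419987 + 63480)*(1/280089) = -356507*1/280089 = -356507/280089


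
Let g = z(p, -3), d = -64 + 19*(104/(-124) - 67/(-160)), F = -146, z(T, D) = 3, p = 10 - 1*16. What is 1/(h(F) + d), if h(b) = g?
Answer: -4960/342137 ≈ -0.014497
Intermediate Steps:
p = -6 (p = 10 - 16 = -6)
d = -357017/4960 (d = -64 + 19*(104*(-1/124) - 67*(-1/160)) = -64 + 19*(-26/31 + 67/160) = -64 + 19*(-2083/4960) = -64 - 39577/4960 = -357017/4960 ≈ -71.979)
g = 3
h(b) = 3
1/(h(F) + d) = 1/(3 - 357017/4960) = 1/(-342137/4960) = -4960/342137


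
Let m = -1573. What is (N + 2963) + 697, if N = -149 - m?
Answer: 5084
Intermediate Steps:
N = 1424 (N = -149 - 1*(-1573) = -149 + 1573 = 1424)
(N + 2963) + 697 = (1424 + 2963) + 697 = 4387 + 697 = 5084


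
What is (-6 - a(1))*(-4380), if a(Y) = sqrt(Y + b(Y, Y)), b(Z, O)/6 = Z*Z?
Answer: 26280 + 4380*sqrt(7) ≈ 37868.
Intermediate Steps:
b(Z, O) = 6*Z**2 (b(Z, O) = 6*(Z*Z) = 6*Z**2)
a(Y) = sqrt(Y + 6*Y**2)
(-6 - a(1))*(-4380) = (-6 - sqrt(1*(1 + 6*1)))*(-4380) = (-6 - sqrt(1*(1 + 6)))*(-4380) = (-6 - sqrt(1*7))*(-4380) = (-6 - sqrt(7))*(-4380) = 26280 + 4380*sqrt(7)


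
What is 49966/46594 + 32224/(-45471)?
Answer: 385279465/1059337887 ≈ 0.36370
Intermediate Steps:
49966/46594 + 32224/(-45471) = 49966*(1/46594) + 32224*(-1/45471) = 24983/23297 - 32224/45471 = 385279465/1059337887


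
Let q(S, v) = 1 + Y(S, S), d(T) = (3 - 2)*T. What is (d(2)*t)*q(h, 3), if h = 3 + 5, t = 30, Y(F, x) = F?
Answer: 540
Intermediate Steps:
d(T) = T (d(T) = 1*T = T)
h = 8
q(S, v) = 1 + S
(d(2)*t)*q(h, 3) = (2*30)*(1 + 8) = 60*9 = 540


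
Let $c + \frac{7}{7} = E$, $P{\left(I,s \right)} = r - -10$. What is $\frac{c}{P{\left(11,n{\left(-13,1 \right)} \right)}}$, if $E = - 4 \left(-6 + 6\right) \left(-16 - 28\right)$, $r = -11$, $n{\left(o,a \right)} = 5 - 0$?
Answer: $1$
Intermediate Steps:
$n{\left(o,a \right)} = 5$ ($n{\left(o,a \right)} = 5 + 0 = 5$)
$E = 0$ ($E = \left(-4\right) 0 \left(-44\right) = 0 \left(-44\right) = 0$)
$P{\left(I,s \right)} = -1$ ($P{\left(I,s \right)} = -11 - -10 = -11 + 10 = -1$)
$c = -1$ ($c = -1 + 0 = -1$)
$\frac{c}{P{\left(11,n{\left(-13,1 \right)} \right)}} = - \frac{1}{-1} = \left(-1\right) \left(-1\right) = 1$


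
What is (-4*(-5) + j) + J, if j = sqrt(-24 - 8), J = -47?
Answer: -27 + 4*I*sqrt(2) ≈ -27.0 + 5.6569*I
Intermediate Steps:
j = 4*I*sqrt(2) (j = sqrt(-32) = 4*I*sqrt(2) ≈ 5.6569*I)
(-4*(-5) + j) + J = (-4*(-5) + 4*I*sqrt(2)) - 47 = (20 + 4*I*sqrt(2)) - 47 = -27 + 4*I*sqrt(2)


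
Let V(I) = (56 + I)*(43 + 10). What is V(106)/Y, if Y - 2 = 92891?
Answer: 8586/92893 ≈ 0.092429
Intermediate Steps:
Y = 92893 (Y = 2 + 92891 = 92893)
V(I) = 2968 + 53*I (V(I) = (56 + I)*53 = 2968 + 53*I)
V(106)/Y = (2968 + 53*106)/92893 = (2968 + 5618)*(1/92893) = 8586*(1/92893) = 8586/92893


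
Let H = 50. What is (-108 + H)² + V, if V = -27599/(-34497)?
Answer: 116075507/34497 ≈ 3364.8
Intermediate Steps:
V = 27599/34497 (V = -27599*(-1/34497) = 27599/34497 ≈ 0.80004)
(-108 + H)² + V = (-108 + 50)² + 27599/34497 = (-58)² + 27599/34497 = 3364 + 27599/34497 = 116075507/34497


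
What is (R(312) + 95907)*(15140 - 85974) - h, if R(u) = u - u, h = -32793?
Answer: -6793443645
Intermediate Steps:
R(u) = 0
(R(312) + 95907)*(15140 - 85974) - h = (0 + 95907)*(15140 - 85974) - 1*(-32793) = 95907*(-70834) + 32793 = -6793476438 + 32793 = -6793443645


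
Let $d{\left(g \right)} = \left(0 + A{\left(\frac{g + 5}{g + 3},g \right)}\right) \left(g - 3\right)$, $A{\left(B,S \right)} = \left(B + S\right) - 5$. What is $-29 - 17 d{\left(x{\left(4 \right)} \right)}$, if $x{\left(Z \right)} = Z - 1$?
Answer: $-29$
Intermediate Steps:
$A{\left(B,S \right)} = -5 + B + S$
$x{\left(Z \right)} = -1 + Z$ ($x{\left(Z \right)} = Z - 1 = -1 + Z$)
$d{\left(g \right)} = \left(-3 + g\right) \left(-5 + g + \frac{5 + g}{3 + g}\right)$ ($d{\left(g \right)} = \left(0 + \left(-5 + \frac{g + 5}{g + 3} + g\right)\right) \left(g - 3\right) = \left(0 + \left(-5 + \frac{5 + g}{3 + g} + g\right)\right) \left(-3 + g\right) = \left(0 + \left(-5 + g + \frac{5 + g}{3 + g}\right)\right) \left(-3 + g\right) = \left(-5 + g + \frac{5 + g}{3 + g}\right) \left(-3 + g\right) = \left(-3 + g\right) \left(-5 + g + \frac{5 + g}{3 + g}\right)$)
$-29 - 17 d{\left(x{\left(4 \right)} \right)} = -29 - 17 \frac{\left(-3 + \left(-1 + 4\right)\right) \left(5 + \left(-1 + 4\right) + \left(-5 + \left(-1 + 4\right)\right) \left(3 + \left(-1 + 4\right)\right)\right)}{3 + \left(-1 + 4\right)} = -29 - 17 \frac{\left(-3 + 3\right) \left(5 + 3 + \left(-5 + 3\right) \left(3 + 3\right)\right)}{3 + 3} = -29 - 17 \cdot \frac{1}{6} \cdot 0 \left(5 + 3 - 12\right) = -29 - 17 \cdot \frac{1}{6} \cdot 0 \left(-4\right) = -29 - 0 = -29 + 0 = -29$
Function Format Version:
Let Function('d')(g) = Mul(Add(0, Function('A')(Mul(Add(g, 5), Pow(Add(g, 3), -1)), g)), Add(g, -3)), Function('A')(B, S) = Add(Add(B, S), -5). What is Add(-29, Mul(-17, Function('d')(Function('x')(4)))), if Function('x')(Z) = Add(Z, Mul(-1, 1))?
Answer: -29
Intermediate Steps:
Function('A')(B, S) = Add(-5, B, S)
Function('x')(Z) = Add(-1, Z) (Function('x')(Z) = Add(Z, -1) = Add(-1, Z))
Function('d')(g) = Mul(Add(-3, g), Add(-5, g, Mul(Pow(Add(3, g), -1), Add(5, g)))) (Function('d')(g) = Mul(Add(0, Add(-5, Mul(Add(g, 5), Pow(Add(g, 3), -1)), g)), Add(g, -3)) = Mul(Add(0, Add(-5, Mul(Add(5, g), Pow(Add(3, g), -1)), g)), Add(-3, g)) = Mul(Add(0, Add(-5, Mul(Pow(Add(3, g), -1), Add(5, g)), g)), Add(-3, g)) = Mul(Add(0, Add(-5, g, Mul(Pow(Add(3, g), -1), Add(5, g)))), Add(-3, g)) = Mul(Add(-5, g, Mul(Pow(Add(3, g), -1), Add(5, g))), Add(-3, g)) = Mul(Add(-3, g), Add(-5, g, Mul(Pow(Add(3, g), -1), Add(5, g)))))
Add(-29, Mul(-17, Function('d')(Function('x')(4)))) = Add(-29, Mul(-17, Mul(Pow(Add(3, Add(-1, 4)), -1), Add(-3, Add(-1, 4)), Add(5, Add(-1, 4), Mul(Add(-5, Add(-1, 4)), Add(3, Add(-1, 4))))))) = Add(-29, Mul(-17, Mul(Pow(Add(3, 3), -1), Add(-3, 3), Add(5, 3, Mul(Add(-5, 3), Add(3, 3)))))) = Add(-29, Mul(-17, Mul(Pow(6, -1), 0, Add(5, 3, Mul(-2, 6))))) = Add(-29, Mul(-17, Mul(Rational(1, 6), 0, Add(5, 3, -12)))) = Add(-29, Mul(-17, Mul(Rational(1, 6), 0, -4))) = Add(-29, Mul(-17, 0)) = Add(-29, 0) = -29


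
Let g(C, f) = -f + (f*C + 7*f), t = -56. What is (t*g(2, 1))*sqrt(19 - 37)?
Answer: -1344*I*sqrt(2) ≈ -1900.7*I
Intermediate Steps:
g(C, f) = 6*f + C*f (g(C, f) = -f + (C*f + 7*f) = -f + (7*f + C*f) = 6*f + C*f)
(t*g(2, 1))*sqrt(19 - 37) = (-56*(6 + 2))*sqrt(19 - 37) = (-56*8)*sqrt(-18) = (-56*8)*(3*I*sqrt(2)) = -1344*I*sqrt(2)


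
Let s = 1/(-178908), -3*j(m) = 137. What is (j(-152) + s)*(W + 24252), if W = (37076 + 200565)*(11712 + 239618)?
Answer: -243986057555866003/89454 ≈ -2.7275e+12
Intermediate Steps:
j(m) = -137/3 (j(m) = -⅓*137 = -137/3)
W = 59726312530 (W = 237641*251330 = 59726312530)
s = -1/178908 ≈ -5.5895e-6
(j(-152) + s)*(W + 24252) = (-137/3 - 1/178908)*(59726312530 + 24252) = -8170133/178908*59726336782 = -243986057555866003/89454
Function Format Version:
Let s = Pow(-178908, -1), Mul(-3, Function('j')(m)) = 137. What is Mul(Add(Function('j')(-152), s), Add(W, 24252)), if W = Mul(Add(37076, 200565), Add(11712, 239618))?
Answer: Rational(-243986057555866003, 89454) ≈ -2.7275e+12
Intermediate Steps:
Function('j')(m) = Rational(-137, 3) (Function('j')(m) = Mul(Rational(-1, 3), 137) = Rational(-137, 3))
W = 59726312530 (W = Mul(237641, 251330) = 59726312530)
s = Rational(-1, 178908) ≈ -5.5895e-6
Mul(Add(Function('j')(-152), s), Add(W, 24252)) = Mul(Add(Rational(-137, 3), Rational(-1, 178908)), Add(59726312530, 24252)) = Mul(Rational(-8170133, 178908), 59726336782) = Rational(-243986057555866003, 89454)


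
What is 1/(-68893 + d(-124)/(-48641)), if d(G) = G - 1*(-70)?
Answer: -48641/3351024359 ≈ -1.4515e-5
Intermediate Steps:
d(G) = 70 + G (d(G) = G + 70 = 70 + G)
1/(-68893 + d(-124)/(-48641)) = 1/(-68893 + (70 - 124)/(-48641)) = 1/(-68893 - 54*(-1/48641)) = 1/(-68893 + 54/48641) = 1/(-3351024359/48641) = -48641/3351024359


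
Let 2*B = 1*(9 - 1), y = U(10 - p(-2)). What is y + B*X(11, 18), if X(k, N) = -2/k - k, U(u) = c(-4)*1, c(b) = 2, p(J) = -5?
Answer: -470/11 ≈ -42.727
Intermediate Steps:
U(u) = 2 (U(u) = 2*1 = 2)
y = 2
X(k, N) = -k - 2/k
B = 4 (B = (1*(9 - 1))/2 = (1*8)/2 = (1/2)*8 = 4)
y + B*X(11, 18) = 2 + 4*(-1*11 - 2/11) = 2 + 4*(-11 - 2*1/11) = 2 + 4*(-11 - 2/11) = 2 + 4*(-123/11) = 2 - 492/11 = -470/11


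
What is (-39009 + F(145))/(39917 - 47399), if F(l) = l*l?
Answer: 8992/3741 ≈ 2.4036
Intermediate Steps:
F(l) = l**2
(-39009 + F(145))/(39917 - 47399) = (-39009 + 145**2)/(39917 - 47399) = (-39009 + 21025)/(-7482) = -17984*(-1/7482) = 8992/3741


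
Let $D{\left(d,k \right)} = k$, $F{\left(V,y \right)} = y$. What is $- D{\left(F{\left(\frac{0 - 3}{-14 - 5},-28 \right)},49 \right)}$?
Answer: $-49$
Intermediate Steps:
$- D{\left(F{\left(\frac{0 - 3}{-14 - 5},-28 \right)},49 \right)} = \left(-1\right) 49 = -49$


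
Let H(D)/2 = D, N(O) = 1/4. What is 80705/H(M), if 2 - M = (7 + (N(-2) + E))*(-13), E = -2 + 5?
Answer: 161410/541 ≈ 298.35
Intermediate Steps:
N(O) = ¼
E = 3
M = 541/4 (M = 2 - (7 + (¼ + 3))*(-13) = 2 - (7 + 13/4)*(-13) = 2 - 41*(-13)/4 = 2 - 1*(-533/4) = 2 + 533/4 = 541/4 ≈ 135.25)
H(D) = 2*D
80705/H(M) = 80705/((2*(541/4))) = 80705/(541/2) = 80705*(2/541) = 161410/541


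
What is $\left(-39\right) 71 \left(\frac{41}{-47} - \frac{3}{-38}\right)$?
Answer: $\frac{3923673}{1786} \approx 2196.9$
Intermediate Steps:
$\left(-39\right) 71 \left(\frac{41}{-47} - \frac{3}{-38}\right) = - 2769 \left(41 \left(- \frac{1}{47}\right) - - \frac{3}{38}\right) = - 2769 \left(- \frac{41}{47} + \frac{3}{38}\right) = \left(-2769\right) \left(- \frac{1417}{1786}\right) = \frac{3923673}{1786}$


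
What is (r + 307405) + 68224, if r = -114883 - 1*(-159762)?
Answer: 420508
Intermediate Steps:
r = 44879 (r = -114883 + 159762 = 44879)
(r + 307405) + 68224 = (44879 + 307405) + 68224 = 352284 + 68224 = 420508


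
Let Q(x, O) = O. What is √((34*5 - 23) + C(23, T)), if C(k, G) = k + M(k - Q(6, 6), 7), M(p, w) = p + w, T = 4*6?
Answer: √194 ≈ 13.928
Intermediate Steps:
T = 24
C(k, G) = 1 + 2*k (C(k, G) = k + ((k - 1*6) + 7) = k + ((k - 6) + 7) = k + ((-6 + k) + 7) = k + (1 + k) = 1 + 2*k)
√((34*5 - 23) + C(23, T)) = √((34*5 - 23) + (1 + 2*23)) = √((170 - 23) + (1 + 46)) = √(147 + 47) = √194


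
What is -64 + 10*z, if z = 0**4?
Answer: -64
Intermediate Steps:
z = 0
-64 + 10*z = -64 + 10*0 = -64 + 0 = -64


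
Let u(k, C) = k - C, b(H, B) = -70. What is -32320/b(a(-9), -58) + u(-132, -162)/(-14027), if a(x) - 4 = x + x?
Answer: 45335054/98189 ≈ 461.71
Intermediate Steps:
a(x) = 4 + 2*x (a(x) = 4 + (x + x) = 4 + 2*x)
-32320/b(a(-9), -58) + u(-132, -162)/(-14027) = -32320/(-70) + (-132 - 1*(-162))/(-14027) = -32320*(-1/70) + (-132 + 162)*(-1/14027) = 3232/7 + 30*(-1/14027) = 3232/7 - 30/14027 = 45335054/98189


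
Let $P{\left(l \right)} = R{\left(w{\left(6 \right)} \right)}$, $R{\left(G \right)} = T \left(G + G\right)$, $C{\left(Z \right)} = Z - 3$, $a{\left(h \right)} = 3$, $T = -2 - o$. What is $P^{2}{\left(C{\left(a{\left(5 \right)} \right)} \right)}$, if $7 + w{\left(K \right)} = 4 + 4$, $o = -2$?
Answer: $0$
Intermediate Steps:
$T = 0$ ($T = -2 - -2 = -2 + 2 = 0$)
$w{\left(K \right)} = 1$ ($w{\left(K \right)} = -7 + \left(4 + 4\right) = -7 + 8 = 1$)
$C{\left(Z \right)} = -3 + Z$
$R{\left(G \right)} = 0$ ($R{\left(G \right)} = 0 \left(G + G\right) = 0 \cdot 2 G = 0$)
$P{\left(l \right)} = 0$
$P^{2}{\left(C{\left(a{\left(5 \right)} \right)} \right)} = 0^{2} = 0$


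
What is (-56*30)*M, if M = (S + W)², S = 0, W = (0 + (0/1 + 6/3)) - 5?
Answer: -15120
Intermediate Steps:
W = -3 (W = (0 + (0*1 + 6*(⅓))) - 5 = (0 + (0 + 2)) - 5 = (0 + 2) - 5 = 2 - 5 = -3)
M = 9 (M = (0 - 3)² = (-3)² = 9)
(-56*30)*M = -56*30*9 = -1680*9 = -15120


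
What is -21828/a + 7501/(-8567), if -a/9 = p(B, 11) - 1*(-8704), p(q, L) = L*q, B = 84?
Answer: -2967796/4758639 ≈ -0.62366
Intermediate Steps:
a = -86652 (a = -9*(11*84 - 1*(-8704)) = -9*(924 + 8704) = -9*9628 = -86652)
-21828/a + 7501/(-8567) = -21828/(-86652) + 7501/(-8567) = -21828*(-1/86652) + 7501*(-1/8567) = 1819/7221 - 577/659 = -2967796/4758639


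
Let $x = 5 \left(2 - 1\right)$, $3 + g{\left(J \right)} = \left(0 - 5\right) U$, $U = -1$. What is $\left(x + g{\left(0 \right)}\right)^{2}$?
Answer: $49$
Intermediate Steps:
$g{\left(J \right)} = 2$ ($g{\left(J \right)} = -3 + \left(0 - 5\right) \left(-1\right) = -3 - -5 = -3 + 5 = 2$)
$x = 5$ ($x = 5 \cdot 1 = 5$)
$\left(x + g{\left(0 \right)}\right)^{2} = \left(5 + 2\right)^{2} = 7^{2} = 49$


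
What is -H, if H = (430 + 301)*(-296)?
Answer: 216376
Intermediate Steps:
H = -216376 (H = 731*(-296) = -216376)
-H = -1*(-216376) = 216376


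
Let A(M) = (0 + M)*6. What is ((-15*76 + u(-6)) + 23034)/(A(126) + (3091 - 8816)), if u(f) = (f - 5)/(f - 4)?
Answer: -218951/49690 ≈ -4.4063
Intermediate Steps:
u(f) = (-5 + f)/(-4 + f)
A(M) = 6*M (A(M) = M*6 = 6*M)
((-15*76 + u(-6)) + 23034)/(A(126) + (3091 - 8816)) = ((-15*76 + (-5 - 6)/(-4 - 6)) + 23034)/(6*126 + (3091 - 8816)) = ((-1140 - 11/(-10)) + 23034)/(756 - 5725) = ((-1140 - ⅒*(-11)) + 23034)/(-4969) = ((-1140 + 11/10) + 23034)*(-1/4969) = (-11389/10 + 23034)*(-1/4969) = (218951/10)*(-1/4969) = -218951/49690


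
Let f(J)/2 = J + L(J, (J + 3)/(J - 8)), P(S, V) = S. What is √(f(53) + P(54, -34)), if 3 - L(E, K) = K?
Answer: √36790/15 ≈ 12.787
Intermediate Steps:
L(E, K) = 3 - K
f(J) = 6 + 2*J - 2*(3 + J)/(-8 + J) (f(J) = 2*(J + (3 - (J + 3)/(J - 8))) = 2*(J + (3 - (3 + J)/(-8 + J))) = 2*(3 + J - (3 + J)/(-8 + J)) = 6 + 2*J - 2*(3 + J)/(-8 + J))
√(f(53) + P(54, -34)) = √(2*(-27 + 53² - 6*53)/(-8 + 53) + 54) = √(2*(-27 + 2809 - 318)/45 + 54) = √(2*(1/45)*2464 + 54) = √(4928/45 + 54) = √(7358/45) = √36790/15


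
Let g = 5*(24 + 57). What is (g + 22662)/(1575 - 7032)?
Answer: -7689/1819 ≈ -4.2271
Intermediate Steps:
g = 405 (g = 5*81 = 405)
(g + 22662)/(1575 - 7032) = (405 + 22662)/(1575 - 7032) = 23067/(-5457) = 23067*(-1/5457) = -7689/1819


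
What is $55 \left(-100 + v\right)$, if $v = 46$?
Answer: $-2970$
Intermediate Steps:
$55 \left(-100 + v\right) = 55 \left(-100 + 46\right) = 55 \left(-54\right) = -2970$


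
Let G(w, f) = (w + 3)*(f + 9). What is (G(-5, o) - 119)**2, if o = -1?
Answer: 18225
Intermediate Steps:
G(w, f) = (3 + w)*(9 + f)
(G(-5, o) - 119)**2 = ((27 + 3*(-1) + 9*(-5) - 1*(-5)) - 119)**2 = ((27 - 3 - 45 + 5) - 119)**2 = (-16 - 119)**2 = (-135)**2 = 18225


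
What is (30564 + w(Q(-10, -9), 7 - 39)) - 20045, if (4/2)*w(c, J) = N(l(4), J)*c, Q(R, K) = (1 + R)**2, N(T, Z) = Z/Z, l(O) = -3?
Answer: 21119/2 ≈ 10560.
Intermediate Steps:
N(T, Z) = 1
w(c, J) = c/2 (w(c, J) = (1*c)/2 = c/2)
(30564 + w(Q(-10, -9), 7 - 39)) - 20045 = (30564 + (1 - 10)**2/2) - 20045 = (30564 + (1/2)*(-9)**2) - 20045 = (30564 + (1/2)*81) - 20045 = (30564 + 81/2) - 20045 = 61209/2 - 20045 = 21119/2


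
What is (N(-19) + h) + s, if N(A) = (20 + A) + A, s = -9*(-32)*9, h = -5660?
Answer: -3086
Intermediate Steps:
s = 2592 (s = 288*9 = 2592)
N(A) = 20 + 2*A
(N(-19) + h) + s = ((20 + 2*(-19)) - 5660) + 2592 = ((20 - 38) - 5660) + 2592 = (-18 - 5660) + 2592 = -5678 + 2592 = -3086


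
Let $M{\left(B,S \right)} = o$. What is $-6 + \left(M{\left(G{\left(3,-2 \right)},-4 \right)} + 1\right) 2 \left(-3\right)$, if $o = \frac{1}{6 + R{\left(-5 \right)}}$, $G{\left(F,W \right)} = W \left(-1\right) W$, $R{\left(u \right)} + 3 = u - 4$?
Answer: $-11$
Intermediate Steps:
$R{\left(u \right)} = -7 + u$ ($R{\left(u \right)} = -3 + \left(u - 4\right) = -3 + \left(-4 + u\right) = -7 + u$)
$G{\left(F,W \right)} = - W^{2}$ ($G{\left(F,W \right)} = - W W = - W^{2}$)
$o = - \frac{1}{6}$ ($o = \frac{1}{6 - 12} = \frac{1}{-6} = - \frac{1}{6} \approx -0.16667$)
$M{\left(B,S \right)} = - \frac{1}{6}$
$-6 + \left(M{\left(G{\left(3,-2 \right)},-4 \right)} + 1\right) 2 \left(-3\right) = -6 + \left(- \frac{1}{6} + 1\right) 2 \left(-3\right) = -6 + \frac{5}{6} \cdot 2 \left(-3\right) = -6 + \frac{5}{3} \left(-3\right) = -6 - 5 = -11$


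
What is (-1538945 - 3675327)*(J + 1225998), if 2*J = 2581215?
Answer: -13122265593696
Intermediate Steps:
J = 2581215/2 (J = (1/2)*2581215 = 2581215/2 ≈ 1.2906e+6)
(-1538945 - 3675327)*(J + 1225998) = (-1538945 - 3675327)*(2581215/2 + 1225998) = -5214272*5033211/2 = -13122265593696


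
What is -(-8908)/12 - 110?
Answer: 1897/3 ≈ 632.33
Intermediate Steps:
-(-8908)/12 - 110 = -68*(-131/12) - 110 = 2227/3 - 110 = 1897/3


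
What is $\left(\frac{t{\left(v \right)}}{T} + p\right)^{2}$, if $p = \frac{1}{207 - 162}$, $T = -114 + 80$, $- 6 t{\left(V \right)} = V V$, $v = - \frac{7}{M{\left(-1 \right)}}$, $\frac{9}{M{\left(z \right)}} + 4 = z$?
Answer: $\frac{63377521}{6826064400} \approx 0.0092846$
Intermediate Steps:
$M{\left(z \right)} = \frac{9}{-4 + z}$
$v = \frac{35}{9}$ ($v = - \frac{7}{9 \frac{1}{-4 - 1}} = - \frac{7}{9 \frac{1}{-5}} = - \frac{7}{9 \left(- \frac{1}{5}\right)} = - \frac{7}{- \frac{9}{5}} = \left(-7\right) \left(- \frac{5}{9}\right) = \frac{35}{9} \approx 3.8889$)
$t{\left(V \right)} = - \frac{V^{2}}{6}$ ($t{\left(V \right)} = - \frac{V V}{6} = - \frac{V^{2}}{6}$)
$T = -34$
$p = \frac{1}{45} \approx 0.022222$
$\left(\frac{t{\left(v \right)}}{T} + p\right)^{2} = \left(\frac{\left(- \frac{1}{6}\right) \left(\frac{35}{9}\right)^{2}}{-34} + \frac{1}{45}\right)^{2} = \left(\left(- \frac{1}{6}\right) \frac{1225}{81} \left(- \frac{1}{34}\right) + \frac{1}{45}\right)^{2} = \left(\left(- \frac{1225}{486}\right) \left(- \frac{1}{34}\right) + \frac{1}{45}\right)^{2} = \left(\frac{1225}{16524} + \frac{1}{45}\right)^{2} = \left(\frac{7961}{82620}\right)^{2} = \frac{63377521}{6826064400}$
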